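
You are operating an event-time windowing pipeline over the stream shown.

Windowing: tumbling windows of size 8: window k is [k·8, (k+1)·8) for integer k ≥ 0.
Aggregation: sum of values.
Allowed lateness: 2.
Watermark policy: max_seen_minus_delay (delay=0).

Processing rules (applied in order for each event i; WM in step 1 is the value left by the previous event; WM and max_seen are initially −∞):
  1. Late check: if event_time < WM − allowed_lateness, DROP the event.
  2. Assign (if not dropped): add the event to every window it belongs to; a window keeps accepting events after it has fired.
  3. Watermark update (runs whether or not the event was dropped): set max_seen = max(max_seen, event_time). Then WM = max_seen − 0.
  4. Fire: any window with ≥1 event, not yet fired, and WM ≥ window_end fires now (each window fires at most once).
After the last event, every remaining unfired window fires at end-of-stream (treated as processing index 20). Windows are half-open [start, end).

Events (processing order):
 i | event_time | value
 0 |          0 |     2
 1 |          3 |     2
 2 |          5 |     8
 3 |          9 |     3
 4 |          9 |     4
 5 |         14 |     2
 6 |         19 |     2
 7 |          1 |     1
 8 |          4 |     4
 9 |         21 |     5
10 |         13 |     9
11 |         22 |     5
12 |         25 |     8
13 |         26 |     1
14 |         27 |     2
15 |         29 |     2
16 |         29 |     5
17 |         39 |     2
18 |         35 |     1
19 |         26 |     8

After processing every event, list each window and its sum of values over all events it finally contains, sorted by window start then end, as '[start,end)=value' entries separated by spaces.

i=0 t=0 v=2: → [0,8); WM=0
i=1 t=3 v=2: → [0,8); WM=3
i=2 t=5 v=8: → [0,8); WM=5
i=3 t=9 v=3: → [8,16); WM=9; [0,8) fires=12
i=4 t=9 v=4: → [8,16); WM=9
i=5 t=14 v=2: → [8,16); WM=14
i=6 t=19 v=2: → [16,24); WM=19; [8,16) fires=9
i=7 t=1 v=1: DROP (t<19-2); WM=19
i=8 t=4 v=4: DROP (t<19-2); WM=19
i=9 t=21 v=5: → [16,24); WM=21
i=10 t=13 v=9: DROP (t<21-2); WM=21
i=11 t=22 v=5: → [16,24); WM=22
i=12 t=25 v=8: → [24,32); WM=25; [16,24) fires=12
i=13 t=26 v=1: → [24,32); WM=26
i=14 t=27 v=2: → [24,32); WM=27
i=15 t=29 v=2: → [24,32); WM=29
i=16 t=29 v=5: → [24,32); WM=29
i=17 t=39 v=2: → [32,40); WM=39; [24,32) fires=18
i=18 t=35 v=1: DROP (t<39-2); WM=39
i=19 t=26 v=8: DROP (t<39-2); WM=39

[0,8)=12 [8,16)=9 [16,24)=12 [24,32)=18 [32,40)=2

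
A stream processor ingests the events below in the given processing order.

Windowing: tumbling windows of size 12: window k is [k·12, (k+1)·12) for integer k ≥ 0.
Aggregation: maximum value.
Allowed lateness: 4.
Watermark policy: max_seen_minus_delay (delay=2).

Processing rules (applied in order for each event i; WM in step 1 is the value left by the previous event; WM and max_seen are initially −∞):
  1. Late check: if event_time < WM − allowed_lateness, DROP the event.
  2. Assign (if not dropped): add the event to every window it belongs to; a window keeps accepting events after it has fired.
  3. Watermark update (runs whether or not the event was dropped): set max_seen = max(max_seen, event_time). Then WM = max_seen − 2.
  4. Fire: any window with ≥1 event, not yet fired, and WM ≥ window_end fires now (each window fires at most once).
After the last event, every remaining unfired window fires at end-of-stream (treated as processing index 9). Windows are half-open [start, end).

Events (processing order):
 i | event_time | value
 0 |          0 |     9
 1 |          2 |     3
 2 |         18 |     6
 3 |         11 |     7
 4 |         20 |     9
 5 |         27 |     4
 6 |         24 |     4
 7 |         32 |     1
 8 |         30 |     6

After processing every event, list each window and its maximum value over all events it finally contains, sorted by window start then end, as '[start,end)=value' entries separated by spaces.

[0,12)=9 [12,24)=9 [24,36)=6

i=0 t=0 v=9: → [0,12); WM=-2
i=1 t=2 v=3: → [0,12); WM=0
i=2 t=18 v=6: → [12,24); WM=16; [0,12) fires=9
i=3 t=11 v=7: DROP (t<16-4); WM=16
i=4 t=20 v=9: → [12,24); WM=18
i=5 t=27 v=4: → [24,36); WM=25; [12,24) fires=9
i=6 t=24 v=4: → [24,36); WM=25
i=7 t=32 v=1: → [24,36); WM=30
i=8 t=30 v=6: → [24,36); WM=30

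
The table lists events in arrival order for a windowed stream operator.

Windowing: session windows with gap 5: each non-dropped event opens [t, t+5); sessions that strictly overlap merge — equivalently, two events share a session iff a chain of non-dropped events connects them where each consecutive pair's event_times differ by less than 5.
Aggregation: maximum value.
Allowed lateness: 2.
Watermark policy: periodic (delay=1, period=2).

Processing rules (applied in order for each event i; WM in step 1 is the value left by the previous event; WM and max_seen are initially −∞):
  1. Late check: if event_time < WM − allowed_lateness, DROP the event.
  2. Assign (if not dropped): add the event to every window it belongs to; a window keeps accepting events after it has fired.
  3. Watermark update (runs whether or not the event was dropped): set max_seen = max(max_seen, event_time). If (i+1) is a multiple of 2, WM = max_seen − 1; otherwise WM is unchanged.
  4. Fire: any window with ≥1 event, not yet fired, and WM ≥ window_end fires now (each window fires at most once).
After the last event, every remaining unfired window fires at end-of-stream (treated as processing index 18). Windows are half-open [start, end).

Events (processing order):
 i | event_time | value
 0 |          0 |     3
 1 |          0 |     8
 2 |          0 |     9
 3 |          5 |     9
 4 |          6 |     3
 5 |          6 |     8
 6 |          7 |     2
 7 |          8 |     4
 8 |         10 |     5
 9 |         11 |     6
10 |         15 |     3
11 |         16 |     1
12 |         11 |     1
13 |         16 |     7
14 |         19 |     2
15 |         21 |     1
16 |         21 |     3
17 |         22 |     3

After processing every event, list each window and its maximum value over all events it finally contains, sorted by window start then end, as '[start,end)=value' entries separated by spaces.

[0,5)=9 [5,27)=9

i=0 t=0 v=3: → [0,5); WM=−∞
i=1 t=0 v=8: → [0,5); WM=-1
i=2 t=0 v=9: → [0,5); WM=-1
i=3 t=5 v=9: → [5,10); WM=4
i=4 t=6 v=3: → [5,11); WM=4
i=5 t=6 v=8: → [5,11); WM=5
i=6 t=7 v=2: → [5,12); WM=5
i=7 t=8 v=4: → [5,13); WM=7
i=8 t=10 v=5: → [5,15); WM=7
i=9 t=11 v=6: → [5,16); WM=10
i=10 t=15 v=3: → [5,20); WM=10
i=11 t=16 v=1: → [5,21); WM=15
i=12 t=11 v=1: DROP (t<15-2); WM=15
i=13 t=16 v=7: → [5,21); WM=15
i=14 t=19 v=2: → [5,24); WM=15
i=15 t=21 v=1: → [5,26); WM=20
i=16 t=21 v=3: → [5,26); WM=20
i=17 t=22 v=3: → [5,27); WM=21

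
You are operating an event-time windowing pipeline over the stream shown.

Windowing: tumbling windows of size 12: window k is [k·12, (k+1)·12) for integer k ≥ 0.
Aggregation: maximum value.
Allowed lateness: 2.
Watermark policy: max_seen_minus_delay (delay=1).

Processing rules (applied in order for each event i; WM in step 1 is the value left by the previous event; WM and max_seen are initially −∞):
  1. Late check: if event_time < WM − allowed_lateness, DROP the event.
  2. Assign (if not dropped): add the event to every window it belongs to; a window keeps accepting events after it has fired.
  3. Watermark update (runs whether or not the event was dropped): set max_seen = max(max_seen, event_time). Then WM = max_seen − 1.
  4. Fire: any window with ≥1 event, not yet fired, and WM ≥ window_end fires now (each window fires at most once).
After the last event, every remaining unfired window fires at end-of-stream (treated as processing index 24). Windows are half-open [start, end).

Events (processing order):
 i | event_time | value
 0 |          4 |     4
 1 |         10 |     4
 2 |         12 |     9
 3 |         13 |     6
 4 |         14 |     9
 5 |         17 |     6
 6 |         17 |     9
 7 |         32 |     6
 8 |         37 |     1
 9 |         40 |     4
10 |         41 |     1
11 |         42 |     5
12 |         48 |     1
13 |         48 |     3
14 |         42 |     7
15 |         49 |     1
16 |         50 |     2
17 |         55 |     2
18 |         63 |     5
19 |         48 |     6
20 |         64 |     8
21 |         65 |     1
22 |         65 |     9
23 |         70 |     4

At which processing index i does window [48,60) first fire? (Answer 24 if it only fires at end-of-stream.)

i=0 t=4 v=4: → [0,12); WM=3
i=1 t=10 v=4: → [0,12); WM=9
i=2 t=12 v=9: → [12,24); WM=11
i=3 t=13 v=6: → [12,24); WM=12; [0,12) fires=4
i=4 t=14 v=9: → [12,24); WM=13
i=5 t=17 v=6: → [12,24); WM=16
i=6 t=17 v=9: → [12,24); WM=16
i=7 t=32 v=6: → [24,36); WM=31; [12,24) fires=9
i=8 t=37 v=1: → [36,48); WM=36; [24,36) fires=6
i=9 t=40 v=4: → [36,48); WM=39
i=10 t=41 v=1: → [36,48); WM=40
i=11 t=42 v=5: → [36,48); WM=41
i=12 t=48 v=1: → [48,60); WM=47
i=13 t=48 v=3: → [48,60); WM=47
i=14 t=42 v=7: DROP (t<47-2); WM=47
i=15 t=49 v=1: → [48,60); WM=48; [36,48) fires=5
i=16 t=50 v=2: → [48,60); WM=49
i=17 t=55 v=2: → [48,60); WM=54
i=18 t=63 v=5: → [60,72); WM=62; [48,60) fires=3
i=19 t=48 v=6: DROP (t<62-2); WM=62
i=20 t=64 v=8: → [60,72); WM=63
i=21 t=65 v=1: → [60,72); WM=64
i=22 t=65 v=9: → [60,72); WM=64
i=23 t=70 v=4: → [60,72); WM=69

18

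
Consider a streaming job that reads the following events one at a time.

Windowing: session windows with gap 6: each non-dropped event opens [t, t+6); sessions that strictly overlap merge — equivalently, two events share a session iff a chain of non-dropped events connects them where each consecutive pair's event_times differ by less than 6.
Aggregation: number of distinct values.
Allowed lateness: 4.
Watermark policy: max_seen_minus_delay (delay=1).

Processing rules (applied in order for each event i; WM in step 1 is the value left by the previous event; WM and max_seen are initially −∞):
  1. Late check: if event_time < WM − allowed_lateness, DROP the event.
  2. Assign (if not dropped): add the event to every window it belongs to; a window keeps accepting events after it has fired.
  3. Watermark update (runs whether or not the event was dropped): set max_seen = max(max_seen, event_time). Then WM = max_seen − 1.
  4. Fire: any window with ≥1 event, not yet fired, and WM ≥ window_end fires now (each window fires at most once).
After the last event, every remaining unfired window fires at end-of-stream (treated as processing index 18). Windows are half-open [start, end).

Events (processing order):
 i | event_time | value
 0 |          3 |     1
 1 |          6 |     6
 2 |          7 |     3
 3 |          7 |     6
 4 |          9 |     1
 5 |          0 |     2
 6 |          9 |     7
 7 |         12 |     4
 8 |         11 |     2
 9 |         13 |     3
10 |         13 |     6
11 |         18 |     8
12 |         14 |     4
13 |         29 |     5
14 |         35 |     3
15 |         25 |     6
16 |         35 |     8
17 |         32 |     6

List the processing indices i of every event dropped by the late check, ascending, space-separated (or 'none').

5 15

i=0 t=3 v=1: → [3,9); WM=2
i=1 t=6 v=6: → [3,12); WM=5
i=2 t=7 v=3: → [3,13); WM=6
i=3 t=7 v=6: → [3,13); WM=6
i=4 t=9 v=1: → [3,15); WM=8
i=5 t=0 v=2: DROP (t<8-4); WM=8
i=6 t=9 v=7: → [3,15); WM=8
i=7 t=12 v=4: → [3,18); WM=11
i=8 t=11 v=2: → [3,18); WM=11
i=9 t=13 v=3: → [3,19); WM=12
i=10 t=13 v=6: → [3,19); WM=12
i=11 t=18 v=8: → [3,24); WM=17
i=12 t=14 v=4: → [3,24); WM=17
i=13 t=29 v=5: → [29,35); WM=28
i=14 t=35 v=3: → [35,41); WM=34
i=15 t=25 v=6: DROP (t<34-4); WM=34
i=16 t=35 v=8: → [35,41); WM=34
i=17 t=32 v=6: → [29,41); WM=34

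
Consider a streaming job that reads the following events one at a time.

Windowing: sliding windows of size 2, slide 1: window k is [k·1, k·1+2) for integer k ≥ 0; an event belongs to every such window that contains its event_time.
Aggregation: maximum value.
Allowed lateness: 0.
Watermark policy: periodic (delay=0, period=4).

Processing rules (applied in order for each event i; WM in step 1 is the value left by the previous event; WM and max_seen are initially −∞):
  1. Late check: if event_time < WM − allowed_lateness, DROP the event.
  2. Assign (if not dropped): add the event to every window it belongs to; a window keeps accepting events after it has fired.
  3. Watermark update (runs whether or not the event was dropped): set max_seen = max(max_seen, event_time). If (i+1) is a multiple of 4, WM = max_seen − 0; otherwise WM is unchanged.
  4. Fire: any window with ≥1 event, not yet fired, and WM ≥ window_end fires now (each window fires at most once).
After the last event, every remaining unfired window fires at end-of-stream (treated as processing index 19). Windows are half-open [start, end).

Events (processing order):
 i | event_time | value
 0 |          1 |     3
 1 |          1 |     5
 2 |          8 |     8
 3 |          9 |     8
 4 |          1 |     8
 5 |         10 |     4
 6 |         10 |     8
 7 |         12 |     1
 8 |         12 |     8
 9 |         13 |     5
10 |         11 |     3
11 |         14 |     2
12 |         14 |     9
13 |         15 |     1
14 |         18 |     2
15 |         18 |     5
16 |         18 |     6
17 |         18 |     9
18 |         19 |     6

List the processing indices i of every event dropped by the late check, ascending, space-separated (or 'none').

4 10

i=0 t=1 v=3: → [1,3),[0,2); WM=−∞
i=1 t=1 v=5: → [1,3),[0,2); WM=−∞
i=2 t=8 v=8: → [8,10),[7,9); WM=−∞
i=3 t=9 v=8: → [9,11),[8,10); WM=9; [0,2) fires=5 [1,3) fires=5 [7,9) fires=8
i=4 t=1 v=8: DROP (t<9-0); WM=9
i=5 t=10 v=4: → [10,12),[9,11); WM=9
i=6 t=10 v=8: → [10,12),[9,11); WM=9
i=7 t=12 v=1: → [12,14),[11,13); WM=12; [8,10) fires=8 [9,11) fires=8 [10,12) fires=8
i=8 t=12 v=8: → [12,14),[11,13); WM=12
i=9 t=13 v=5: → [13,15),[12,14); WM=12
i=10 t=11 v=3: DROP (t<12-0); WM=12
i=11 t=14 v=2: → [14,16),[13,15); WM=14; [11,13) fires=8 [12,14) fires=8
i=12 t=14 v=9: → [14,16),[13,15); WM=14
i=13 t=15 v=1: → [15,17),[14,16); WM=14
i=14 t=18 v=2: → [18,20),[17,19); WM=14
i=15 t=18 v=5: → [18,20),[17,19); WM=18; [13,15) fires=9 [14,16) fires=9 [15,17) fires=1
i=16 t=18 v=6: → [18,20),[17,19); WM=18
i=17 t=18 v=9: → [18,20),[17,19); WM=18
i=18 t=19 v=6: → [19,21),[18,20); WM=18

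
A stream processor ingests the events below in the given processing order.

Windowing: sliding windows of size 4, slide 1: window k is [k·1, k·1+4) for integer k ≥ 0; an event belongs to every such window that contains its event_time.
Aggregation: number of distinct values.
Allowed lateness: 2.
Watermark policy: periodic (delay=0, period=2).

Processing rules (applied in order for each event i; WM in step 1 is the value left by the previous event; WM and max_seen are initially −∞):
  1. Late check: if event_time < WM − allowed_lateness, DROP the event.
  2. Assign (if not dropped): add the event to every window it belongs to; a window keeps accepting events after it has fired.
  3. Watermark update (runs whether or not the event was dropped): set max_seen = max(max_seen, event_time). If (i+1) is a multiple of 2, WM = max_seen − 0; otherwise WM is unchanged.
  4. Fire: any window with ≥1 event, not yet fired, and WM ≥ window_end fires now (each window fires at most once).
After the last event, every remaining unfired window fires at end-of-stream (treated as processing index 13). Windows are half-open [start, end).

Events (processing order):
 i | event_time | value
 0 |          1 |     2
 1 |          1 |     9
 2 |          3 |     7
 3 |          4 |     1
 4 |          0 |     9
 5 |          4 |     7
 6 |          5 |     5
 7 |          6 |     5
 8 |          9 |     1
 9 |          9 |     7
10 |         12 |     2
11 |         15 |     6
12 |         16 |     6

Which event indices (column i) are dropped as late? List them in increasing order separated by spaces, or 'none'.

i=0 t=1 v=2: → [1,5),[0,4); WM=−∞
i=1 t=1 v=9: → [1,5),[0,4); WM=1
i=2 t=3 v=7: → [3,7),[2,6),[1,5),[0,4); WM=1
i=3 t=4 v=1: → [4,8),[3,7),[2,6),[1,5); WM=4; [0,4) fires=3
i=4 t=0 v=9: DROP (t<4-2); WM=4
i=5 t=4 v=7: → [4,8),[3,7),[2,6),[1,5); WM=4
i=6 t=5 v=5: → [5,9),[4,8),[3,7),[2,6); WM=4
i=7 t=6 v=5: → [6,10),[5,9),[4,8),[3,7); WM=6; [1,5) fires=4 [2,6) fires=3
i=8 t=9 v=1: → [9,13),[8,12),[7,11),[6,10); WM=6
i=9 t=9 v=7: → [9,13),[8,12),[7,11),[6,10); WM=9; [3,7) fires=3 [4,8) fires=3 [5,9) fires=1
i=10 t=12 v=2: → [12,16),[11,15),[10,14),[9,13); WM=9
i=11 t=15 v=6: → [15,19),[14,18),[13,17),[12,16); WM=15; [6,10) fires=3 [7,11) fires=2 [8,12) fires=2 [9,13) fires=3 [10,14) fires=1 [11,15) fires=1
i=12 t=16 v=6: → [16,20),[15,19),[14,18),[13,17); WM=15

4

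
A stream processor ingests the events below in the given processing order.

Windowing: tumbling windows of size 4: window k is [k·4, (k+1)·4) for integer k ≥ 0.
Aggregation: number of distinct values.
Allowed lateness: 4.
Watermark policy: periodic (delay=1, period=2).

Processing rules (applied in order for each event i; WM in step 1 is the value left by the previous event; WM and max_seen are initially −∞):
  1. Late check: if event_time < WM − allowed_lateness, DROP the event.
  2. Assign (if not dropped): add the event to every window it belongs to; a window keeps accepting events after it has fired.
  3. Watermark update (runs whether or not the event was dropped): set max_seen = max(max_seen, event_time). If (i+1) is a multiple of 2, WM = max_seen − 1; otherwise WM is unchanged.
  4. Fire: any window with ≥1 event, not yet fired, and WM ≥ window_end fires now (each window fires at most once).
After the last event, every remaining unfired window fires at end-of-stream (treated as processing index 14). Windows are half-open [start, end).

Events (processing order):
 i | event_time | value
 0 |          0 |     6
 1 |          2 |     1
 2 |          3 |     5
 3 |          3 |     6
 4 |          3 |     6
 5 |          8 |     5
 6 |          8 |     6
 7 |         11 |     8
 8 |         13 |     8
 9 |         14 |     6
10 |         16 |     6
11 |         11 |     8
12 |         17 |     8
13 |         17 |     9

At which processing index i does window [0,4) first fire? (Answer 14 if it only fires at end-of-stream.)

5

i=0 t=0 v=6: → [0,4); WM=−∞
i=1 t=2 v=1: → [0,4); WM=1
i=2 t=3 v=5: → [0,4); WM=1
i=3 t=3 v=6: → [0,4); WM=2
i=4 t=3 v=6: → [0,4); WM=2
i=5 t=8 v=5: → [8,12); WM=7; [0,4) fires=3
i=6 t=8 v=6: → [8,12); WM=7
i=7 t=11 v=8: → [8,12); WM=10
i=8 t=13 v=8: → [12,16); WM=10
i=9 t=14 v=6: → [12,16); WM=13; [8,12) fires=3
i=10 t=16 v=6: → [16,20); WM=13
i=11 t=11 v=8: → [8,12); WM=15
i=12 t=17 v=8: → [16,20); WM=15
i=13 t=17 v=9: → [16,20); WM=16; [12,16) fires=2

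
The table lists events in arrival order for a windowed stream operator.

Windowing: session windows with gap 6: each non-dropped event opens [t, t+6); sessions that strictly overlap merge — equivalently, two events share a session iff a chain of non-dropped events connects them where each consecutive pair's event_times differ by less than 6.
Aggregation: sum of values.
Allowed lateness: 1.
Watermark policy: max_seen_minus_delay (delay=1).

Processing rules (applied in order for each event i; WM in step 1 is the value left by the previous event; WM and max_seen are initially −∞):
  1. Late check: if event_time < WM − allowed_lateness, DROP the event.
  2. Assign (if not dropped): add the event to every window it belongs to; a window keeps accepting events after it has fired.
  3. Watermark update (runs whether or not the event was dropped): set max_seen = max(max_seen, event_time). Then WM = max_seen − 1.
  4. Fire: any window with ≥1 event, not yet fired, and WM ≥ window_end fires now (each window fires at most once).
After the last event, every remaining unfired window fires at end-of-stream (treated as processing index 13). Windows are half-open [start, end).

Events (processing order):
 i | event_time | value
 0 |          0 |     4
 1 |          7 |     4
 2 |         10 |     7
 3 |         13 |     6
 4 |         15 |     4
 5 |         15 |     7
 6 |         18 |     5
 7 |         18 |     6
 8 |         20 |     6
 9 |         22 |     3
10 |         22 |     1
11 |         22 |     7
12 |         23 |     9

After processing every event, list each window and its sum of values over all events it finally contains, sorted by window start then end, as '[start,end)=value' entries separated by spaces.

[0,6)=4 [7,29)=65

i=0 t=0 v=4: → [0,6); WM=-1
i=1 t=7 v=4: → [7,13); WM=6
i=2 t=10 v=7: → [7,16); WM=9
i=3 t=13 v=6: → [7,19); WM=12
i=4 t=15 v=4: → [7,21); WM=14
i=5 t=15 v=7: → [7,21); WM=14
i=6 t=18 v=5: → [7,24); WM=17
i=7 t=18 v=6: → [7,24); WM=17
i=8 t=20 v=6: → [7,26); WM=19
i=9 t=22 v=3: → [7,28); WM=21
i=10 t=22 v=1: → [7,28); WM=21
i=11 t=22 v=7: → [7,28); WM=21
i=12 t=23 v=9: → [7,29); WM=22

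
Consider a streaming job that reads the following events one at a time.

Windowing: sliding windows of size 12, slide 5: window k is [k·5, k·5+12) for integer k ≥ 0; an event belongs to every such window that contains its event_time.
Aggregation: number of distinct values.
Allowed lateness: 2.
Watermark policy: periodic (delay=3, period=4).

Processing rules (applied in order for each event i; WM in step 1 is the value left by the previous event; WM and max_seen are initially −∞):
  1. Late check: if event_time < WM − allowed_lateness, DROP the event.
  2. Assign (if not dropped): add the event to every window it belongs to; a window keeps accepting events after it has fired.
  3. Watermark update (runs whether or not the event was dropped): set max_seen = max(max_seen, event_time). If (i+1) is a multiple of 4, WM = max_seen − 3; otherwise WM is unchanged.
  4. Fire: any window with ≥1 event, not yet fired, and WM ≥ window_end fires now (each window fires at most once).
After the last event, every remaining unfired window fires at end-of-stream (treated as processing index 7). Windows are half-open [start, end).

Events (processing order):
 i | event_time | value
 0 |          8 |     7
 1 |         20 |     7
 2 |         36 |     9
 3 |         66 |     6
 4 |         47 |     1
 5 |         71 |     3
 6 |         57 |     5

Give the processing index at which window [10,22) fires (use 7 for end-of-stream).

3

i=0 t=8 v=7: → [5,17),[0,12); WM=−∞
i=1 t=20 v=7: → [20,32),[15,27),[10,22); WM=−∞
i=2 t=36 v=9: → [35,47),[30,42),[25,37); WM=−∞
i=3 t=66 v=6: → [65,77),[60,72),[55,67); WM=63; [0,12) fires=1 [5,17) fires=1 [10,22) fires=1 [15,27) fires=1 [20,32) fires=1 [25,37) fires=1 [30,42) fires=1 [35,47) fires=1
i=4 t=47 v=1: DROP (t<63-2); WM=63
i=5 t=71 v=3: → [70,82),[65,77),[60,72); WM=63
i=6 t=57 v=5: DROP (t<63-2); WM=63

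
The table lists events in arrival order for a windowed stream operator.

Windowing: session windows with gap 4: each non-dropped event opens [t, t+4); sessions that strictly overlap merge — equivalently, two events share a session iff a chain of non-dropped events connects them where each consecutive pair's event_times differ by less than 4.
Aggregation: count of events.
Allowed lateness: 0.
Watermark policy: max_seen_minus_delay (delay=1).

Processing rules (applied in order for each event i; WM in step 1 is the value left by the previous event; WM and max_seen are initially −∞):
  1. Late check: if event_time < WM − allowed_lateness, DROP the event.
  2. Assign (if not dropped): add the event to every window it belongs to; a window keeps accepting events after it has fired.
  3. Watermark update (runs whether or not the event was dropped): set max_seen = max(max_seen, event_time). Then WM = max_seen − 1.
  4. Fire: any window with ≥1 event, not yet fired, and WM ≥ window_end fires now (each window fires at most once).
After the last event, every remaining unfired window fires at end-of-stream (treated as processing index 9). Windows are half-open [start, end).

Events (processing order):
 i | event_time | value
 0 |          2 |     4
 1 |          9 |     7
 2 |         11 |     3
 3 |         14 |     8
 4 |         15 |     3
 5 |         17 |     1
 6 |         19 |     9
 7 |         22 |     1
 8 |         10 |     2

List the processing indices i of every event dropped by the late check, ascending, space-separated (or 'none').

8

i=0 t=2 v=4: → [2,6); WM=1
i=1 t=9 v=7: → [9,13); WM=8
i=2 t=11 v=3: → [9,15); WM=10
i=3 t=14 v=8: → [9,18); WM=13
i=4 t=15 v=3: → [9,19); WM=14
i=5 t=17 v=1: → [9,21); WM=16
i=6 t=19 v=9: → [9,23); WM=18
i=7 t=22 v=1: → [9,26); WM=21
i=8 t=10 v=2: DROP (t<21-0); WM=21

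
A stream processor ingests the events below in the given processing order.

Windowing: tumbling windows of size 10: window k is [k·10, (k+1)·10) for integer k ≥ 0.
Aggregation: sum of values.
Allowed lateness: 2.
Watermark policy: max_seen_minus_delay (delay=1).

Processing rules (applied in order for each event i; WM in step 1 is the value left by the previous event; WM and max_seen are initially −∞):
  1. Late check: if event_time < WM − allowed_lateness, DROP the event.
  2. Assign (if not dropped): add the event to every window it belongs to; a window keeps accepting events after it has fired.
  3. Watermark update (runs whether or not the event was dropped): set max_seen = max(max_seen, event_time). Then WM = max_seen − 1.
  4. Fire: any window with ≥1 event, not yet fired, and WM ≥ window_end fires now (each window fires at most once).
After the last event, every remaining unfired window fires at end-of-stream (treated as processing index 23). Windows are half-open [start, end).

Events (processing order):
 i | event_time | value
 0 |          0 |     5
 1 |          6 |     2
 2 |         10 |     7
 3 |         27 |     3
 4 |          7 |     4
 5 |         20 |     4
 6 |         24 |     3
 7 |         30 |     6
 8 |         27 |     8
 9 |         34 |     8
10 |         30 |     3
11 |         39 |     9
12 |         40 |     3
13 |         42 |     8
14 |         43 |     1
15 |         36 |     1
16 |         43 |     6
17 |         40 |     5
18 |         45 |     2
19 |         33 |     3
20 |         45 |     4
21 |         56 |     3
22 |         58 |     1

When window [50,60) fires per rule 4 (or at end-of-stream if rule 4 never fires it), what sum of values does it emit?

i=0 t=0 v=5: → [0,10); WM=-1
i=1 t=6 v=2: → [0,10); WM=5
i=2 t=10 v=7: → [10,20); WM=9
i=3 t=27 v=3: → [20,30); WM=26; [0,10) fires=7 [10,20) fires=7
i=4 t=7 v=4: DROP (t<26-2); WM=26
i=5 t=20 v=4: DROP (t<26-2); WM=26
i=6 t=24 v=3: → [20,30); WM=26
i=7 t=30 v=6: → [30,40); WM=29
i=8 t=27 v=8: → [20,30); WM=29
i=9 t=34 v=8: → [30,40); WM=33; [20,30) fires=14
i=10 t=30 v=3: DROP (t<33-2); WM=33
i=11 t=39 v=9: → [30,40); WM=38
i=12 t=40 v=3: → [40,50); WM=39
i=13 t=42 v=8: → [40,50); WM=41; [30,40) fires=23
i=14 t=43 v=1: → [40,50); WM=42
i=15 t=36 v=1: DROP (t<42-2); WM=42
i=16 t=43 v=6: → [40,50); WM=42
i=17 t=40 v=5: → [40,50); WM=42
i=18 t=45 v=2: → [40,50); WM=44
i=19 t=33 v=3: DROP (t<44-2); WM=44
i=20 t=45 v=4: → [40,50); WM=44
i=21 t=56 v=3: → [50,60); WM=55; [40,50) fires=29
i=22 t=58 v=1: → [50,60); WM=57

4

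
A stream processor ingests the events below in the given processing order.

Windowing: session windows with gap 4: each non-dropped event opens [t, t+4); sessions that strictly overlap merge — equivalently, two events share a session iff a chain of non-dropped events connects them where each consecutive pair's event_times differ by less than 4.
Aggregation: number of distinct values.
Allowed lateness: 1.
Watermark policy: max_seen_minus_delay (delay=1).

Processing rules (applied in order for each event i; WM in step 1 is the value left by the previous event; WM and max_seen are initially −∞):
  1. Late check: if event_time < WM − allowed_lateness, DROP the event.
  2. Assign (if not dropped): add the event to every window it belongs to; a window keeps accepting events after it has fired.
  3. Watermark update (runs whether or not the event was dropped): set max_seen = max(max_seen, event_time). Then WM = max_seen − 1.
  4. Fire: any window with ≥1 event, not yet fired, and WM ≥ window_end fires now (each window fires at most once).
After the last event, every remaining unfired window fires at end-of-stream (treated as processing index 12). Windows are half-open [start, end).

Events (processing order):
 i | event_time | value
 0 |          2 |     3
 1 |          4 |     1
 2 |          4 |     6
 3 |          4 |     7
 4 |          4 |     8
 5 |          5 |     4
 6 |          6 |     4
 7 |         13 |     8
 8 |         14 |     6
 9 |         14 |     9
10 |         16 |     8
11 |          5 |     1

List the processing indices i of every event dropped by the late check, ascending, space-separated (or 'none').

11

i=0 t=2 v=3: → [2,6); WM=1
i=1 t=4 v=1: → [2,8); WM=3
i=2 t=4 v=6: → [2,8); WM=3
i=3 t=4 v=7: → [2,8); WM=3
i=4 t=4 v=8: → [2,8); WM=3
i=5 t=5 v=4: → [2,9); WM=4
i=6 t=6 v=4: → [2,10); WM=5
i=7 t=13 v=8: → [13,17); WM=12
i=8 t=14 v=6: → [13,18); WM=13
i=9 t=14 v=9: → [13,18); WM=13
i=10 t=16 v=8: → [13,20); WM=15
i=11 t=5 v=1: DROP (t<15-1); WM=15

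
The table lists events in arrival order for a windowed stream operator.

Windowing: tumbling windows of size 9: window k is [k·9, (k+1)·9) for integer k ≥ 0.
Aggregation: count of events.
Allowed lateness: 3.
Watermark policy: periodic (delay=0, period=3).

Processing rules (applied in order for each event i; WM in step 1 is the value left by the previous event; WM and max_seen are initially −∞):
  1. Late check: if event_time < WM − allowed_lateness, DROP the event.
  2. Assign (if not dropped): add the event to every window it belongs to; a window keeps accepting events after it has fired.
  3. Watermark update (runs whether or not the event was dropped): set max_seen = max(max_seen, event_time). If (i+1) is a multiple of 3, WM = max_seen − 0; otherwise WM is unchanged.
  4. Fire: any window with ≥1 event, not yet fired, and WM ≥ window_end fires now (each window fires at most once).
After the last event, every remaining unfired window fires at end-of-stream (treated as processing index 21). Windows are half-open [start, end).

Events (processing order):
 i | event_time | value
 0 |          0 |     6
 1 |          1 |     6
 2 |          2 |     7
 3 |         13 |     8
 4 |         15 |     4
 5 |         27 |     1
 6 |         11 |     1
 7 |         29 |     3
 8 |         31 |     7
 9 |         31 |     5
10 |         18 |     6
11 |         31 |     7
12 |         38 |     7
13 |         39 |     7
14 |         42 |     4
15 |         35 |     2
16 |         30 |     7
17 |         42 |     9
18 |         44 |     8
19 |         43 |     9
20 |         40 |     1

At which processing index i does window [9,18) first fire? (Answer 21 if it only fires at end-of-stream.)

5

i=0 t=0 v=6: → [0,9); WM=−∞
i=1 t=1 v=6: → [0,9); WM=−∞
i=2 t=2 v=7: → [0,9); WM=2
i=3 t=13 v=8: → [9,18); WM=2
i=4 t=15 v=4: → [9,18); WM=2
i=5 t=27 v=1: → [27,36); WM=27; [0,9) fires=3 [9,18) fires=2
i=6 t=11 v=1: DROP (t<27-3); WM=27
i=7 t=29 v=3: → [27,36); WM=27
i=8 t=31 v=7: → [27,36); WM=31
i=9 t=31 v=5: → [27,36); WM=31
i=10 t=18 v=6: DROP (t<31-3); WM=31
i=11 t=31 v=7: → [27,36); WM=31
i=12 t=38 v=7: → [36,45); WM=31
i=13 t=39 v=7: → [36,45); WM=31
i=14 t=42 v=4: → [36,45); WM=42; [27,36) fires=5
i=15 t=35 v=2: DROP (t<42-3); WM=42
i=16 t=30 v=7: DROP (t<42-3); WM=42
i=17 t=42 v=9: → [36,45); WM=42
i=18 t=44 v=8: → [36,45); WM=42
i=19 t=43 v=9: → [36,45); WM=42
i=20 t=40 v=1: → [36,45); WM=44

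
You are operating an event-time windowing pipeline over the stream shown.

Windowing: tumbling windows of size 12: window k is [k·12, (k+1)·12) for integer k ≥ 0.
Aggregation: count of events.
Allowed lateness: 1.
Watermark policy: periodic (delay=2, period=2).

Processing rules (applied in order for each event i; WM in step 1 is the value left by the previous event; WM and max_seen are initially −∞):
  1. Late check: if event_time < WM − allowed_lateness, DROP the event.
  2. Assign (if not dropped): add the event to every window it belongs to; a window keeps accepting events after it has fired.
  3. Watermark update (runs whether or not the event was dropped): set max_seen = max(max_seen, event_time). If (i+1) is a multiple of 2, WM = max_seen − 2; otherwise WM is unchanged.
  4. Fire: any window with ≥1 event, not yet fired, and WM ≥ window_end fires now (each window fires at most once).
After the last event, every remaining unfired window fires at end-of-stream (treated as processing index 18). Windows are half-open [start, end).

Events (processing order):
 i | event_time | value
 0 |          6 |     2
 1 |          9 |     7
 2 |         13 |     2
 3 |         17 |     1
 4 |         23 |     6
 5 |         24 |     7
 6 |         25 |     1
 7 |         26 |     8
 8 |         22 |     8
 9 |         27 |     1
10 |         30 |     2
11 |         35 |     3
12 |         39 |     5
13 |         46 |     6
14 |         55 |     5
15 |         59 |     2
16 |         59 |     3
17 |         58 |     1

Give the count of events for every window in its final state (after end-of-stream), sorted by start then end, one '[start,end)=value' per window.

i=0 t=6 v=2: → [0,12); WM=−∞
i=1 t=9 v=7: → [0,12); WM=7
i=2 t=13 v=2: → [12,24); WM=7
i=3 t=17 v=1: → [12,24); WM=15; [0,12) fires=2
i=4 t=23 v=6: → [12,24); WM=15
i=5 t=24 v=7: → [24,36); WM=22
i=6 t=25 v=1: → [24,36); WM=22
i=7 t=26 v=8: → [24,36); WM=24; [12,24) fires=3
i=8 t=22 v=8: DROP (t<24-1); WM=24
i=9 t=27 v=1: → [24,36); WM=25
i=10 t=30 v=2: → [24,36); WM=25
i=11 t=35 v=3: → [24,36); WM=33
i=12 t=39 v=5: → [36,48); WM=33
i=13 t=46 v=6: → [36,48); WM=44; [24,36) fires=6
i=14 t=55 v=5: → [48,60); WM=44
i=15 t=59 v=2: → [48,60); WM=57; [36,48) fires=2
i=16 t=59 v=3: → [48,60); WM=57
i=17 t=58 v=1: → [48,60); WM=57

[0,12)=2 [12,24)=3 [24,36)=6 [36,48)=2 [48,60)=4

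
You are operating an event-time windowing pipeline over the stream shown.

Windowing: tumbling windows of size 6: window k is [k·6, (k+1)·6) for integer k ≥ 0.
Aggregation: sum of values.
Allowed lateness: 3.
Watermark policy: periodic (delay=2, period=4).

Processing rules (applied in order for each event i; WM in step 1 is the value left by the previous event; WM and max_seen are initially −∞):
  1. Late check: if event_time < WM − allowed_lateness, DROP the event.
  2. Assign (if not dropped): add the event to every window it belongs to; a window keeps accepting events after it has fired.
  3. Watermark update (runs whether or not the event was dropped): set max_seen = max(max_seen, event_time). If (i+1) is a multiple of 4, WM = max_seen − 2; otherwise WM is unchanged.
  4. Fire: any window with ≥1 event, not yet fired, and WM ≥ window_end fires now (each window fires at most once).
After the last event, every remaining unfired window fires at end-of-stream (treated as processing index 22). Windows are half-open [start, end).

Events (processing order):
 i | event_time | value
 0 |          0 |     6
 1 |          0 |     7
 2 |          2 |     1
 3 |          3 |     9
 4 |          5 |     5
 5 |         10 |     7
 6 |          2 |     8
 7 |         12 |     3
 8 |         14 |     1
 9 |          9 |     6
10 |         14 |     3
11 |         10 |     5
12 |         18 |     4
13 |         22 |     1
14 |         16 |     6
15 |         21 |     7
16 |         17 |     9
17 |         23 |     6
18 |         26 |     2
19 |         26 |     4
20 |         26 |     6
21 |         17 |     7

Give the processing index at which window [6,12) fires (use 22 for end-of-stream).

i=0 t=0 v=6: → [0,6); WM=−∞
i=1 t=0 v=7: → [0,6); WM=−∞
i=2 t=2 v=1: → [0,6); WM=−∞
i=3 t=3 v=9: → [0,6); WM=1
i=4 t=5 v=5: → [0,6); WM=1
i=5 t=10 v=7: → [6,12); WM=1
i=6 t=2 v=8: → [0,6); WM=1
i=7 t=12 v=3: → [12,18); WM=10; [0,6) fires=36
i=8 t=14 v=1: → [12,18); WM=10
i=9 t=9 v=6: → [6,12); WM=10
i=10 t=14 v=3: → [12,18); WM=10
i=11 t=10 v=5: → [6,12); WM=12; [6,12) fires=18
i=12 t=18 v=4: → [18,24); WM=12
i=13 t=22 v=1: → [18,24); WM=12
i=14 t=16 v=6: → [12,18); WM=12
i=15 t=21 v=7: → [18,24); WM=20; [12,18) fires=13
i=16 t=17 v=9: → [12,18); WM=20
i=17 t=23 v=6: → [18,24); WM=20
i=18 t=26 v=2: → [24,30); WM=20
i=19 t=26 v=4: → [24,30); WM=24; [18,24) fires=18
i=20 t=26 v=6: → [24,30); WM=24
i=21 t=17 v=7: DROP (t<24-3); WM=24

11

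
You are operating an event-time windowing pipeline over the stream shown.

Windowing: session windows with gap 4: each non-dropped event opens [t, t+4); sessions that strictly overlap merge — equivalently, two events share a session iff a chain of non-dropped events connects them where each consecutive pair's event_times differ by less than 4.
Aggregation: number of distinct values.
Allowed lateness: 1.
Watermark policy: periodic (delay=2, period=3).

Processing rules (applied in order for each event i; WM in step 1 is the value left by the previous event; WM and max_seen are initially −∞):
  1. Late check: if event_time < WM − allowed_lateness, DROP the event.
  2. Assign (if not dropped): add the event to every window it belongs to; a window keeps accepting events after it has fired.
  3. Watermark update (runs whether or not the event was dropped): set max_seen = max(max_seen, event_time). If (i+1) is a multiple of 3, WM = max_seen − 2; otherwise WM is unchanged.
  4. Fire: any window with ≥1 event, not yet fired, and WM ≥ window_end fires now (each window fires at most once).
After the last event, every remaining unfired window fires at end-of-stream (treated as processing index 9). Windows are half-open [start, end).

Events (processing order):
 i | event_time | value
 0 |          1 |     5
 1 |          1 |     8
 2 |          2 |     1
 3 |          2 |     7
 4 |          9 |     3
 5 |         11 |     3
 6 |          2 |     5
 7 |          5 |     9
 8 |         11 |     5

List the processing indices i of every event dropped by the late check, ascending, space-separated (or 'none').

i=0 t=1 v=5: → [1,5); WM=−∞
i=1 t=1 v=8: → [1,5); WM=−∞
i=2 t=2 v=1: → [1,6); WM=0
i=3 t=2 v=7: → [1,6); WM=0
i=4 t=9 v=3: → [9,13); WM=0
i=5 t=11 v=3: → [9,15); WM=9
i=6 t=2 v=5: DROP (t<9-1); WM=9
i=7 t=5 v=9: DROP (t<9-1); WM=9
i=8 t=11 v=5: → [9,15); WM=9

6 7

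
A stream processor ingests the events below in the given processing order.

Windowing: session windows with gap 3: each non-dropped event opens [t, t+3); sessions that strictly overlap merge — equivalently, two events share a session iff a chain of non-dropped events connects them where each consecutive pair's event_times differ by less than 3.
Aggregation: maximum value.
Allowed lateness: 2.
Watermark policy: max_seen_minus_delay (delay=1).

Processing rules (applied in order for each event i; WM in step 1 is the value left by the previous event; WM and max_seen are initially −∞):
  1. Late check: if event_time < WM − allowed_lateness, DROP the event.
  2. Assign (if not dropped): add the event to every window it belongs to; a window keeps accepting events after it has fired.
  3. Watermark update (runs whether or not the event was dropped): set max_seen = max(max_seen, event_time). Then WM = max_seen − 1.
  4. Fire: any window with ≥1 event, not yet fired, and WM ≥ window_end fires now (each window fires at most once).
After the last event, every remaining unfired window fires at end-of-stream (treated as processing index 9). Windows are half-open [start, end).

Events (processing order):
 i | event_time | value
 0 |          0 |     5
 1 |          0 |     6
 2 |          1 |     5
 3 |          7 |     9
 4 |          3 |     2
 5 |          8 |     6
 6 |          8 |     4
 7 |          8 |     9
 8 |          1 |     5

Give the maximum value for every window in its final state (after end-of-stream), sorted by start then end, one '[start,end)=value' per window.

i=0 t=0 v=5: → [0,3); WM=-1
i=1 t=0 v=6: → [0,3); WM=-1
i=2 t=1 v=5: → [0,4); WM=0
i=3 t=7 v=9: → [7,10); WM=6
i=4 t=3 v=2: DROP (t<6-2); WM=6
i=5 t=8 v=6: → [7,11); WM=7
i=6 t=8 v=4: → [7,11); WM=7
i=7 t=8 v=9: → [7,11); WM=7
i=8 t=1 v=5: DROP (t<7-2); WM=7

[0,4)=6 [7,11)=9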